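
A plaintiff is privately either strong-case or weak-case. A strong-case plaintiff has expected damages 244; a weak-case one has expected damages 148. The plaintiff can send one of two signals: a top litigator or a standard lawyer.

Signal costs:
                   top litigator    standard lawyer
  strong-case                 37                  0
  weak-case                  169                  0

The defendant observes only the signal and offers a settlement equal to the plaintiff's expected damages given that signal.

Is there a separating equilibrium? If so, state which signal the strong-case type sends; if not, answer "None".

top litigator

Try strong-case → top litigator, weak-case → standard lawyer:
  If types separate, top litigator earns payment 244 and standard lawyer earns 148.
  Strong-case: top litigator gives 244 − 37 = 207; standard lawyer gives 148 − 0 = 148. No deviation. ✓
  Weak-case: standard lawyer gives 148 − 0 = 148; top litigator gives 244 − 169 = 75. No deviation. ✓
Both hold — the strong-case type sends top litigator.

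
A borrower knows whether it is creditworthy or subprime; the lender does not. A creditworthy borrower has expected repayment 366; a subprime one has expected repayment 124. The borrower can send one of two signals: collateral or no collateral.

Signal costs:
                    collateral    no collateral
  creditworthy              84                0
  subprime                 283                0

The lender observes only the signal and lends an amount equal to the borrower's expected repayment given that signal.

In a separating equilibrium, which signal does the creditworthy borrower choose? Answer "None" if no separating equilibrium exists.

collateral

Try creditworthy → collateral, subprime → no collateral:
  If types separate, collateral earns payment 366 and no collateral earns 124.
  Creditworthy: collateral gives 366 − 84 = 282; no collateral gives 124 − 0 = 124. No deviation. ✓
  Subprime: no collateral gives 124 − 0 = 124; collateral gives 366 − 283 = 83. No deviation. ✓
Both hold — the creditworthy type sends collateral.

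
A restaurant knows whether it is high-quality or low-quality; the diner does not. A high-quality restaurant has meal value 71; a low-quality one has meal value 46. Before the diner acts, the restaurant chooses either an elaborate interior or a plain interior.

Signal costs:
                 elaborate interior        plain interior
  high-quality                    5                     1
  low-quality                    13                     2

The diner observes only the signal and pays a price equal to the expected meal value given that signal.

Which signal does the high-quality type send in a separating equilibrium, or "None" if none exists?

Try high-quality → elaborate interior, low-quality → plain interior:
  If types separate, elaborate interior earns payment 71 and plain interior earns 46.
  High-quality: elaborate interior gives 71 − 5 = 66; plain interior gives 46 − 1 = 45. No deviation. ✓
  Low-quality: plain interior gives 46 − 2 = 44; elaborate interior gives 71 − 13 = 58. Would deviate. ✗
Try high-quality → plain interior, low-quality → elaborate interior:
  If types separate, plain interior earns payment 71 and elaborate interior earns 46.
  High-quality: plain interior gives 71 − 1 = 70; elaborate interior gives 46 − 5 = 41. No deviation. ✓
  Low-quality: elaborate interior gives 46 − 13 = 33; plain interior gives 71 − 2 = 69. Would deviate. ✗
Neither assignment is incentive-compatible.

None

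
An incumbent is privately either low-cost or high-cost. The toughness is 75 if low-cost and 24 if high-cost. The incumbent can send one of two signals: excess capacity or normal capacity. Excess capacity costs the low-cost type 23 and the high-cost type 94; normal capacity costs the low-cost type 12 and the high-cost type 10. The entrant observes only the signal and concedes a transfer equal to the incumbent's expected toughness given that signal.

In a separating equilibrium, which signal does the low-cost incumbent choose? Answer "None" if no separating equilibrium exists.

Try low-cost → excess capacity, high-cost → normal capacity:
  Under separation the entrant infers type exactly: excess capacity → low-cost (pays 75), normal capacity → high-cost (pays 24).
  Low-cost: excess capacity gives 75 − 23 = 52; normal capacity gives 24 − 12 = 12. No deviation. ✓
  High-cost: normal capacity gives 24 − 10 = 14; excess capacity gives 75 − 94 = -19. No deviation. ✓
Both hold — the low-cost type sends excess capacity.

excess capacity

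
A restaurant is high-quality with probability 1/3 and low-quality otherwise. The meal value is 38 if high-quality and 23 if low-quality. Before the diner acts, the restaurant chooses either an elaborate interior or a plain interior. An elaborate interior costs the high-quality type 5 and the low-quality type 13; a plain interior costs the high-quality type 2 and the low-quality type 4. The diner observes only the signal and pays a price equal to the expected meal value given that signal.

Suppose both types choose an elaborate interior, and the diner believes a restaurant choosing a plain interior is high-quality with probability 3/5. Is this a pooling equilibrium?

No

At the pooled signal (elaborate interior) the diner holds the prior 1/3 and pays 1/3·38 + 2/3·23 = 28. Off-path (plain interior) belief 3/5 gives 3/5·38 + 2/5·23 = 32.
High-quality: elaborate interior gives 28 − 5 = 23; plain interior gives 32 − 2 = 30. Deviates. ✗
Low-quality: elaborate interior gives 28 − 13 = 15; plain interior gives 32 − 4 = 28. Deviates. ✗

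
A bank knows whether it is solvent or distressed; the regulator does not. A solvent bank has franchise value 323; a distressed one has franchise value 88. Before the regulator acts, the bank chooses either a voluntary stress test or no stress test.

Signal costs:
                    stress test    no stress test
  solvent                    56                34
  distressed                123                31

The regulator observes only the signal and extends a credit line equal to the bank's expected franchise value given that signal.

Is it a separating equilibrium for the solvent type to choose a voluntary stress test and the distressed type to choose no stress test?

No

Under separation the regulator infers type exactly: stress test → solvent (pays 323), no stress test → distressed (pays 88).
Solvent: stress test gives 323 − 56 = 267; no stress test gives 88 − 34 = 54. No deviation. ✓
Distressed: no stress test gives 88 − 31 = 57; stress test gives 323 − 123 = 200. Would deviate. ✗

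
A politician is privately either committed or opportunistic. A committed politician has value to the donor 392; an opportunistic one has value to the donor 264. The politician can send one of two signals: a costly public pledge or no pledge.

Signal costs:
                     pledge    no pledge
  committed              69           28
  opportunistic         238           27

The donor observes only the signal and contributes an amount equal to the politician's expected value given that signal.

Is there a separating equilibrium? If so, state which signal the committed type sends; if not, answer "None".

pledge

Try committed → pledge, opportunistic → no pledge:
  Under separation the donor infers type exactly: pledge → committed (pays 392), no pledge → opportunistic (pays 264).
  Committed: pledge gives 392 − 69 = 323; no pledge gives 264 − 28 = 236. No deviation. ✓
  Opportunistic: no pledge gives 264 − 27 = 237; pledge gives 392 − 238 = 154. No deviation. ✓
Both hold — the committed type sends pledge.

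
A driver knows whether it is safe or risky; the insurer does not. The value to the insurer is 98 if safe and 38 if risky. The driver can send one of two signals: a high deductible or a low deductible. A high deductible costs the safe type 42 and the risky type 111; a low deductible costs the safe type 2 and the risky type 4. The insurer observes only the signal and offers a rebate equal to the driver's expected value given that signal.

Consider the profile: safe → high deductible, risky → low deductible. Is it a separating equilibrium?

Yes

Under separation the insurer infers type exactly: high deductible → safe (pays 98), low deductible → risky (pays 38).
Safe: high deductible gives 98 − 42 = 56; low deductible gives 38 − 2 = 36. No deviation. ✓
Risky: low deductible gives 38 − 4 = 34; high deductible gives 98 − 111 = -13. No deviation. ✓
Both incentive constraints hold.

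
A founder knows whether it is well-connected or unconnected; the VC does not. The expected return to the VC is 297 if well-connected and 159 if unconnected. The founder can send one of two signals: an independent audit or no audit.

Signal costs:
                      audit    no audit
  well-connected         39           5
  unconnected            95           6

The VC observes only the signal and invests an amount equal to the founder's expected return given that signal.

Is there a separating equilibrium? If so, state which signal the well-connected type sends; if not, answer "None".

None

Try well-connected → audit, unconnected → no audit:
  If types separate, audit earns payment 297 and no audit earns 159.
  Well-connected: audit gives 297 − 39 = 258; no audit gives 159 − 5 = 154. No deviation. ✓
  Unconnected: no audit gives 159 − 6 = 153; audit gives 297 − 95 = 202. Would deviate. ✗
Try well-connected → no audit, unconnected → audit:
  If types separate, no audit earns payment 297 and audit earns 159.
  Well-connected: no audit gives 297 − 5 = 292; audit gives 159 − 39 = 120. No deviation. ✓
  Unconnected: audit gives 159 − 95 = 64; no audit gives 297 − 6 = 291. Would deviate. ✗
Neither assignment is incentive-compatible.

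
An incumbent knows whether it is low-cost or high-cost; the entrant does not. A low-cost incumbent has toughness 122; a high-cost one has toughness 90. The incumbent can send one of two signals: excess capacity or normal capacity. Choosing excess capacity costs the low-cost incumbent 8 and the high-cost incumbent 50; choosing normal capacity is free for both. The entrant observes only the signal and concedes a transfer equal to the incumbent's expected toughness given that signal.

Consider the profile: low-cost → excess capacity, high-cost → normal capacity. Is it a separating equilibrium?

Under separation the entrant infers type exactly: excess capacity → low-cost (pays 122), normal capacity → high-cost (pays 90).
Low-cost: excess capacity gives 122 − 8 = 114; normal capacity gives 90 − 0 = 90. No deviation. ✓
High-cost: normal capacity gives 90 − 0 = 90; excess capacity gives 122 − 50 = 72. No deviation. ✓
Neither type gains from mimicking the other.

Yes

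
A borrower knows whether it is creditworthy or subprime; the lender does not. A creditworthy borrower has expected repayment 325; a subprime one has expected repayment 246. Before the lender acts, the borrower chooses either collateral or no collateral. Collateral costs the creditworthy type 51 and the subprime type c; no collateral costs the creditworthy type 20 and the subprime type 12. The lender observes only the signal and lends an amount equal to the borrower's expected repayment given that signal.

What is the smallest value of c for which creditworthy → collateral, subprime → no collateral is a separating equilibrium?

Under separation: collateral → creditworthy (pays 325); no collateral → subprime (pays 246).
Creditworthy: 325 − 51 = 274 ≥ 246 − 20 = 226. Holds regardless of c. ✓
Subprime: 246 − 12 ≥ 325 − c, so c ≥ 325 − 234 = 91.

91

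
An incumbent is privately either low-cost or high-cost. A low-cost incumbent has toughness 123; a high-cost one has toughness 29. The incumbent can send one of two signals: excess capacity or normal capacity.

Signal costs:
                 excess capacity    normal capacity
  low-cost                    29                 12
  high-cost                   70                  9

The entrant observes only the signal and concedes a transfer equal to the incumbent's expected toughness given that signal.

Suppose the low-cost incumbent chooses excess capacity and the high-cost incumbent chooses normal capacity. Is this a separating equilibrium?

Under separation the entrant infers type exactly: excess capacity → low-cost (pays 123), normal capacity → high-cost (pays 29).
Low-cost: excess capacity gives 123 − 29 = 94; normal capacity gives 29 − 12 = 17. No deviation. ✓
High-cost: normal capacity gives 29 − 9 = 20; excess capacity gives 123 − 70 = 53. Would deviate. ✗

No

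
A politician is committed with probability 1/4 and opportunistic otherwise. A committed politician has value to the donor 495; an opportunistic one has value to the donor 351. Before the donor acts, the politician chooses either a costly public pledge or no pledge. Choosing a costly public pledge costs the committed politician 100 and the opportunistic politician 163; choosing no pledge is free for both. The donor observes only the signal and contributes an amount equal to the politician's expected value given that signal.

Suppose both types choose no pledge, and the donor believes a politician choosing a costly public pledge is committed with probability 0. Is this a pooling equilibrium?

Yes

On the equilibrium path (no pledge) the donor holds the prior 1/4 and pays 1/4·495 + 3/4·351 = 387. Off-path (pledge) belief 0 gives 0·495 + 1·351 = 351.
Committed: no pledge gives 387 − 0 = 387; pledge gives 351 − 100 = 251. Stays. ✓
Opportunistic: no pledge gives 387 − 0 = 387; pledge gives 351 − 163 = 188. Stays. ✓
Beliefs are Bayes-consistent on-path and both types best-respond.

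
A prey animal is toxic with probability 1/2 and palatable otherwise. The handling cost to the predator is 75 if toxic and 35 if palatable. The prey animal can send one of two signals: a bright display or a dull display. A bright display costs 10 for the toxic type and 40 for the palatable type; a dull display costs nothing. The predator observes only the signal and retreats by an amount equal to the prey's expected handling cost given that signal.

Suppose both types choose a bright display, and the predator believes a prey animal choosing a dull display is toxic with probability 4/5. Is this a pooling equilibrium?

At the pooled signal (bright display) the predator holds the prior 1/2 and pays 1/2·75 + 1/2·35 = 55. Off-path (dull display) belief 4/5 gives 4/5·75 + 1/5·35 = 67.
Toxic: bright display gives 55 − 10 = 45; dull display gives 67 − 0 = 67. Deviates. ✗
Palatable: bright display gives 55 − 40 = 15; dull display gives 67 − 0 = 67. Deviates. ✗

No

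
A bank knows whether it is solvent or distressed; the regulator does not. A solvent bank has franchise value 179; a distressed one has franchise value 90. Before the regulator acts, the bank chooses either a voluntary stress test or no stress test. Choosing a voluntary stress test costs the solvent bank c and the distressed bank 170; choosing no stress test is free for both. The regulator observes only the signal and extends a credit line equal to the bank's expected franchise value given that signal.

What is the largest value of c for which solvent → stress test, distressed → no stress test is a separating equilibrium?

Under separation: stress test → solvent (pays 179); no stress test → distressed (pays 90).
Distressed: 90 − 0 = 90 ≥ 179 − 170 = 9. Holds regardless of c. ✓
Solvent: 179 − c ≥ 90 − 0, so c ≤ 179 − 90 = 89.

89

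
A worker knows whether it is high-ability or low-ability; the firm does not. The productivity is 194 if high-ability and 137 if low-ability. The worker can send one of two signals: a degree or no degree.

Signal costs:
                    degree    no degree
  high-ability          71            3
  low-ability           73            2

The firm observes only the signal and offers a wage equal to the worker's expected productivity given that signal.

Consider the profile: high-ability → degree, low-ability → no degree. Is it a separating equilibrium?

No

If types separate, degree earns payment 194 and no degree earns 137.
High-ability: degree gives 194 − 71 = 123; no degree gives 137 − 3 = 134. Would deviate. ✗
Low-ability: no degree gives 137 − 2 = 135; degree gives 194 − 73 = 121. No deviation. ✓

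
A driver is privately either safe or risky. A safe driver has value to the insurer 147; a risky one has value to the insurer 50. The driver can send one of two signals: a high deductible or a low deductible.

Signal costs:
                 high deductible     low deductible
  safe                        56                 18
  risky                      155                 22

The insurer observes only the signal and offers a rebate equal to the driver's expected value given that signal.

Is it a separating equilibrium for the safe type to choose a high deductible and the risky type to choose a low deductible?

If types separate, high deductible earns payment 147 and low deductible earns 50.
Safe: high deductible gives 147 − 56 = 91; low deductible gives 50 − 18 = 32. No deviation. ✓
Risky: low deductible gives 50 − 22 = 28; high deductible gives 147 − 155 = -8. No deviation. ✓
Neither type gains from mimicking the other.

Yes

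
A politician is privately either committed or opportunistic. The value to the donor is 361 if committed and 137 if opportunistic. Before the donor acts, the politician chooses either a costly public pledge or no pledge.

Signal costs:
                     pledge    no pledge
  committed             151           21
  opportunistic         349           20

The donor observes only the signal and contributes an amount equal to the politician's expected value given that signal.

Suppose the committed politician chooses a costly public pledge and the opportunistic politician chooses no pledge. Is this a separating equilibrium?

Yes

If types separate, pledge earns payment 361 and no pledge earns 137.
Committed: pledge gives 361 − 151 = 210; no pledge gives 137 − 21 = 116. No deviation. ✓
Opportunistic: no pledge gives 137 − 20 = 117; pledge gives 361 − 349 = 12. No deviation. ✓
Neither type gains from mimicking the other.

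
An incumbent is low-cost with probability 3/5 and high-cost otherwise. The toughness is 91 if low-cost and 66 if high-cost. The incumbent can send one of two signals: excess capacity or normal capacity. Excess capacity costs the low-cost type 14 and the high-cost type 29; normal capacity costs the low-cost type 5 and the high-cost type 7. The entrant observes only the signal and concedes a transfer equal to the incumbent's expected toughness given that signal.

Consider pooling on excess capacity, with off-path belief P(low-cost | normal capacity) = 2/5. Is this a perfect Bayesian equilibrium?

No

At the pooled signal (excess capacity) the entrant holds the prior 3/5 and pays 3/5·91 + 2/5·66 = 81. Off-path (normal capacity) belief 2/5 gives 2/5·91 + 3/5·66 = 76.
Low-cost: excess capacity gives 81 − 14 = 67; normal capacity gives 76 − 5 = 71. Deviates. ✗
High-cost: excess capacity gives 81 − 29 = 52; normal capacity gives 76 − 7 = 69. Deviates. ✗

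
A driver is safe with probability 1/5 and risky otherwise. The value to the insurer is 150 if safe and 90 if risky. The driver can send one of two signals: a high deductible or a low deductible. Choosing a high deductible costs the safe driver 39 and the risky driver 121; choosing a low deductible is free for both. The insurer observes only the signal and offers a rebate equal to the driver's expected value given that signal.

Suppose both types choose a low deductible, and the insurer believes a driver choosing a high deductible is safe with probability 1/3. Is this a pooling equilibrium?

At the pooled signal (low deductible) the insurer holds the prior 1/5 and pays 1/5·150 + 4/5·90 = 102. Off-path (high deductible) belief 1/3 gives 1/3·150 + 2/3·90 = 110.
Safe: low deductible gives 102 − 0 = 102; high deductible gives 110 − 39 = 71. Stays. ✓
Risky: low deductible gives 102 − 0 = 102; high deductible gives 110 − 121 = -11. Stays. ✓

Yes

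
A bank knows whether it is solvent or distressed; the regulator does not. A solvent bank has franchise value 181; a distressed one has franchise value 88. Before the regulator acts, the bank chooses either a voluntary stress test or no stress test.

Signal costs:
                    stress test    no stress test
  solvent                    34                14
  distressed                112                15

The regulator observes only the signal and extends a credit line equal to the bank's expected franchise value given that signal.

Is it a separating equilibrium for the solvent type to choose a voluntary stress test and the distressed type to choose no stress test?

Yes

If types separate, stress test earns payment 181 and no stress test earns 88.
Solvent: stress test gives 181 − 34 = 147; no stress test gives 88 − 14 = 74. No deviation. ✓
Distressed: no stress test gives 88 − 15 = 73; stress test gives 181 − 112 = 69. No deviation. ✓
Both incentive constraints hold.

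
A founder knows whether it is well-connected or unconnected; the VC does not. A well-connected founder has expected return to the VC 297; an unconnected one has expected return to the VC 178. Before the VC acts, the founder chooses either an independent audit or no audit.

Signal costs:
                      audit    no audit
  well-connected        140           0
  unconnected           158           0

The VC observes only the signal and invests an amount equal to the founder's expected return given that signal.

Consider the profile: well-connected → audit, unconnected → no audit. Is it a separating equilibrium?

No

If types separate, audit earns payment 297 and no audit earns 178.
Well-connected: audit gives 297 − 140 = 157; no audit gives 178 − 0 = 178. Would deviate. ✗
Unconnected: no audit gives 178 − 0 = 178; audit gives 297 − 158 = 139. No deviation. ✓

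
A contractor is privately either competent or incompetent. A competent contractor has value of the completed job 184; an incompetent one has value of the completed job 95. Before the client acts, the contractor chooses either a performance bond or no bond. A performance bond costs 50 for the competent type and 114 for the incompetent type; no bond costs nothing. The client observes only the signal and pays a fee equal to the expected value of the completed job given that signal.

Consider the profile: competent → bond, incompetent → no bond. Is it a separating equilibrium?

Yes

If types separate, bond earns payment 184 and no bond earns 95.
Competent: bond gives 184 − 50 = 134; no bond gives 95 − 0 = 95. No deviation. ✓
Incompetent: no bond gives 95 − 0 = 95; bond gives 184 − 114 = 70. No deviation. ✓
Both incentive constraints hold.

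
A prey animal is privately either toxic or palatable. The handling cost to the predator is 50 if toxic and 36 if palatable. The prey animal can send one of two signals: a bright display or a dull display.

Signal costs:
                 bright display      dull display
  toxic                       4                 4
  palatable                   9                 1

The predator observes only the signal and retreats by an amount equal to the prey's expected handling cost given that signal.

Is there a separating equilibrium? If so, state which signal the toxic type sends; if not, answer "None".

Try toxic → bright display, palatable → dull display:
  If types separate, bright display earns payment 50 and dull display earns 36.
  Toxic: bright display gives 50 − 4 = 46; dull display gives 36 − 4 = 32. No deviation. ✓
  Palatable: dull display gives 36 − 1 = 35; bright display gives 50 − 9 = 41. Would deviate. ✗
Try toxic → dull display, palatable → bright display:
  If types separate, dull display earns payment 50 and bright display earns 36.
  Toxic: dull display gives 50 − 4 = 46; bright display gives 36 − 4 = 32. No deviation. ✓
  Palatable: bright display gives 36 − 9 = 27; dull display gives 50 − 1 = 49. Would deviate. ✗
Neither assignment is incentive-compatible.

None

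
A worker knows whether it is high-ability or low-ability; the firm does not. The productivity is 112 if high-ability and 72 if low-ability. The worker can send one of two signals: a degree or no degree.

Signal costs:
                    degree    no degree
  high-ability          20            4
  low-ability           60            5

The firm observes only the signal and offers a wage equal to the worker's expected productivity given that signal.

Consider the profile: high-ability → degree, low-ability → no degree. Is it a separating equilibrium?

Yes

Under separation the firm infers type exactly: degree → high-ability (pays 112), no degree → low-ability (pays 72).
High-ability: degree gives 112 − 20 = 92; no degree gives 72 − 4 = 68. No deviation. ✓
Low-ability: no degree gives 72 − 5 = 67; degree gives 112 − 60 = 52. No deviation. ✓
Both incentive constraints hold.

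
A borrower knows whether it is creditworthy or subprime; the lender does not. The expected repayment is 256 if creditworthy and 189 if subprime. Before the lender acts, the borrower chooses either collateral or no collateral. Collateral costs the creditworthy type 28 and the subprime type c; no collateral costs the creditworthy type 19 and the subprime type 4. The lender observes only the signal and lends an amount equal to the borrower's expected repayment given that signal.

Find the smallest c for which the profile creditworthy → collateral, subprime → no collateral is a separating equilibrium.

Under separation: collateral → creditworthy (pays 256); no collateral → subprime (pays 189).
Creditworthy: 256 − 28 = 228 ≥ 189 − 19 = 170. Holds regardless of c. ✓
Subprime: 189 − 4 ≥ 256 − c, so c ≥ 256 − 185 = 71.

71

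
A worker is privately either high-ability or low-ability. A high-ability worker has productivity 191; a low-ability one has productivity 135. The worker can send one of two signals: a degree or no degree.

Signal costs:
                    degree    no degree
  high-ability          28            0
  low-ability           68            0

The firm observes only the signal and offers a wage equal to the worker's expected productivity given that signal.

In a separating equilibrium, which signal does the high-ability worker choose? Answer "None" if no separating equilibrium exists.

Try high-ability → degree, low-ability → no degree:
  Under separation the firm infers type exactly: degree → high-ability (pays 191), no degree → low-ability (pays 135).
  High-ability: degree gives 191 − 28 = 163; no degree gives 135 − 0 = 135. No deviation. ✓
  Low-ability: no degree gives 135 − 0 = 135; degree gives 191 − 68 = 123. No deviation. ✓
Both hold — the high-ability type sends degree.

degree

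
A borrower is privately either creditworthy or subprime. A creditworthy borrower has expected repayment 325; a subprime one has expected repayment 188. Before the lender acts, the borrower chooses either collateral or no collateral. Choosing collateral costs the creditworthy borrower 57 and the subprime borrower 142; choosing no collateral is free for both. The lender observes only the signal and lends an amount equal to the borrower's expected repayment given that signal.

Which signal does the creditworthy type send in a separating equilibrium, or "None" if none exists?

collateral

Try creditworthy → collateral, subprime → no collateral:
  If types separate, collateral earns payment 325 and no collateral earns 188.
  Creditworthy: collateral gives 325 − 57 = 268; no collateral gives 188 − 0 = 188. No deviation. ✓
  Subprime: no collateral gives 188 − 0 = 188; collateral gives 325 − 142 = 183. No deviation. ✓
Both hold — the creditworthy type sends collateral.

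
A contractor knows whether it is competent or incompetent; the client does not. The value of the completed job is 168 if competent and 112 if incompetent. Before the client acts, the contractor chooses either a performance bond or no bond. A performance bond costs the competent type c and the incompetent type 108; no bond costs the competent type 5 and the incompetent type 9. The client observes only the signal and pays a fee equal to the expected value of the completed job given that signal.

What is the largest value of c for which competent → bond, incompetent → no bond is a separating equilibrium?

Under separation: bond → competent (pays 168); no bond → incompetent (pays 112).
Incompetent: 112 − 9 = 103 ≥ 168 − 108 = 60. Holds regardless of c. ✓
Competent: 168 − c ≥ 112 − 5, so c ≤ 168 − 107 = 61.

61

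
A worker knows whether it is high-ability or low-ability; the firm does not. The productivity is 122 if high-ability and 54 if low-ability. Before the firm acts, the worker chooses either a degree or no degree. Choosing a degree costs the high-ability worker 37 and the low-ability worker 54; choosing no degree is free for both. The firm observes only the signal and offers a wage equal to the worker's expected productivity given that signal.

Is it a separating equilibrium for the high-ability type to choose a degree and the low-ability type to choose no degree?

Under separation the firm infers type exactly: degree → high-ability (pays 122), no degree → low-ability (pays 54).
High-ability: degree gives 122 − 37 = 85; no degree gives 54 − 0 = 54. No deviation. ✓
Low-ability: no degree gives 54 − 0 = 54; degree gives 122 − 54 = 68. Would deviate. ✗

No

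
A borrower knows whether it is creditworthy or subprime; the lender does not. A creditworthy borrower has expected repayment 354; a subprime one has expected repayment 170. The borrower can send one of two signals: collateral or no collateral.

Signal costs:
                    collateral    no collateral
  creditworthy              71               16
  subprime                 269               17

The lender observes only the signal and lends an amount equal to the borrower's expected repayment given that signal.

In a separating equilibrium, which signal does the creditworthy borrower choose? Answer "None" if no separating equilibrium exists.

Try creditworthy → collateral, subprime → no collateral:
  If types separate, collateral earns payment 354 and no collateral earns 170.
  Creditworthy: collateral gives 354 − 71 = 283; no collateral gives 170 − 16 = 154. No deviation. ✓
  Subprime: no collateral gives 170 − 17 = 153; collateral gives 354 − 269 = 85. No deviation. ✓
Both hold — the creditworthy type sends collateral.

collateral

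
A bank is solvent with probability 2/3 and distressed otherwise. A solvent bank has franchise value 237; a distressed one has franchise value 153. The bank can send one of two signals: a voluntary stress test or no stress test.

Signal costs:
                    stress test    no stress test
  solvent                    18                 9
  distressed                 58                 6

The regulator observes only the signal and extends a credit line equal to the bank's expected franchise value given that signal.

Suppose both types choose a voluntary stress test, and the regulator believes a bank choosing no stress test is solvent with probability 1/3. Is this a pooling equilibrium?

No

At the pooled signal (stress test) the regulator holds the prior 2/3 and pays 2/3·237 + 1/3·153 = 209. Off-path (no stress test) belief 1/3 gives 1/3·237 + 2/3·153 = 181.
Solvent: stress test gives 209 − 18 = 191; no stress test gives 181 − 9 = 172. Stays. ✓
Distressed: stress test gives 209 − 58 = 151; no stress test gives 181 − 6 = 175. Deviates. ✗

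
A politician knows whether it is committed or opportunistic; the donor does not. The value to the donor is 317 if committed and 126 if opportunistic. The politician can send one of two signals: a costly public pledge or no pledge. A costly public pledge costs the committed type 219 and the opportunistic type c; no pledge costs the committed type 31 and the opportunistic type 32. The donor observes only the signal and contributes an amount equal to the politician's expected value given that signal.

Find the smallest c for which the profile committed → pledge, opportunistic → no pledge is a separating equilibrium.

Under separation: pledge → committed (pays 317); no pledge → opportunistic (pays 126).
Committed: 317 − 219 = 98 ≥ 126 − 31 = 95. Holds regardless of c. ✓
Opportunistic: 126 − 32 ≥ 317 − c, so c ≥ 317 − 94 = 223.

223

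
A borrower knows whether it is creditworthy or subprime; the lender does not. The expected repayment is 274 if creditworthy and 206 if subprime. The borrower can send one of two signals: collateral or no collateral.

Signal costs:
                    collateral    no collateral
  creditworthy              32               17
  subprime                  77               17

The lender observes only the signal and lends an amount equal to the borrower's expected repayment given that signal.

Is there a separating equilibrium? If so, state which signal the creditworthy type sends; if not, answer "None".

None

Try creditworthy → collateral, subprime → no collateral:
  If types separate, collateral earns payment 274 and no collateral earns 206.
  Creditworthy: collateral gives 274 − 32 = 242; no collateral gives 206 − 17 = 189. No deviation. ✓
  Subprime: no collateral gives 206 − 17 = 189; collateral gives 274 − 77 = 197. Would deviate. ✗
Try creditworthy → no collateral, subprime → collateral:
  If types separate, no collateral earns payment 274 and collateral earns 206.
  Creditworthy: no collateral gives 274 − 17 = 257; collateral gives 206 − 32 = 174. No deviation. ✓
  Subprime: collateral gives 206 − 77 = 129; no collateral gives 274 − 17 = 257. Would deviate. ✗
Neither assignment is incentive-compatible.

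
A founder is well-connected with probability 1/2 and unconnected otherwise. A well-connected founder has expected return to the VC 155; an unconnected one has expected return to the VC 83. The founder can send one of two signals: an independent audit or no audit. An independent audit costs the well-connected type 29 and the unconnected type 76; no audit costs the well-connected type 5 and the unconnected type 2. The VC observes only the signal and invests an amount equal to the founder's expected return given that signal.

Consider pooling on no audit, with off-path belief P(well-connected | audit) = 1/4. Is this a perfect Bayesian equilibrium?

Yes

On the equilibrium path (no audit) the VC holds the prior 1/2 and pays 1/2·155 + 1/2·83 = 119. Off-path (audit) belief 1/4 gives 1/4·155 + 3/4·83 = 101.
Well-connected: no audit gives 119 − 5 = 114; audit gives 101 − 29 = 72. Stays. ✓
Unconnected: no audit gives 119 − 2 = 117; audit gives 101 − 76 = 25. Stays. ✓
Beliefs are Bayes-consistent on-path and both types best-respond.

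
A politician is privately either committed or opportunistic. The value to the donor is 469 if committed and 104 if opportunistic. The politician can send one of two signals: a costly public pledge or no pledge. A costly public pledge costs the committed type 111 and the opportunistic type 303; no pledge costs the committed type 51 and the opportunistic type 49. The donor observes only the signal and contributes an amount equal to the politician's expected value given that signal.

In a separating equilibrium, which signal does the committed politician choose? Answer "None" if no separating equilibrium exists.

Try committed → pledge, opportunistic → no pledge:
  If types separate, pledge earns payment 469 and no pledge earns 104.
  Committed: pledge gives 469 − 111 = 358; no pledge gives 104 − 51 = 53. No deviation. ✓
  Opportunistic: no pledge gives 104 − 49 = 55; pledge gives 469 − 303 = 166. Would deviate. ✗
Try committed → no pledge, opportunistic → pledge:
  If types separate, no pledge earns payment 469 and pledge earns 104.
  Committed: no pledge gives 469 − 51 = 418; pledge gives 104 − 111 = -7. No deviation. ✓
  Opportunistic: pledge gives 104 − 303 = -199; no pledge gives 469 − 49 = 420. Would deviate. ✗
Neither assignment is incentive-compatible.

None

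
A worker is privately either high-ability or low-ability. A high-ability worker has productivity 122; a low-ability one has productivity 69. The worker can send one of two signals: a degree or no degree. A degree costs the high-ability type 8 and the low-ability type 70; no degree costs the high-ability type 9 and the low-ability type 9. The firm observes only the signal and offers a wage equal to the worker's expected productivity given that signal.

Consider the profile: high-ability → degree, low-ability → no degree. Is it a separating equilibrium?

Under separation the firm infers type exactly: degree → high-ability (pays 122), no degree → low-ability (pays 69).
High-ability: degree gives 122 − 8 = 114; no degree gives 69 − 9 = 60. No deviation. ✓
Low-ability: no degree gives 69 − 9 = 60; degree gives 122 − 70 = 52. No deviation. ✓
Both incentive constraints hold.

Yes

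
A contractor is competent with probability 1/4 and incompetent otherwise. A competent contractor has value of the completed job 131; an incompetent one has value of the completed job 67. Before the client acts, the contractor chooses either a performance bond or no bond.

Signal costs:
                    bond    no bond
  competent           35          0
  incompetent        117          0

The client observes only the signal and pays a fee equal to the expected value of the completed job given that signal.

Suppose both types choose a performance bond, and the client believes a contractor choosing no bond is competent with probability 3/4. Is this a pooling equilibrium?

No

On the equilibrium path (bond) the client holds the prior 1/4 and pays 1/4·131 + 3/4·67 = 83. Off-path (no bond) belief 3/4 gives 3/4·131 + 1/4·67 = 115.
Competent: bond gives 83 − 35 = 48; no bond gives 115 − 0 = 115. Deviates. ✗
Incompetent: bond gives 83 − 117 = -34; no bond gives 115 − 0 = 115. Deviates. ✗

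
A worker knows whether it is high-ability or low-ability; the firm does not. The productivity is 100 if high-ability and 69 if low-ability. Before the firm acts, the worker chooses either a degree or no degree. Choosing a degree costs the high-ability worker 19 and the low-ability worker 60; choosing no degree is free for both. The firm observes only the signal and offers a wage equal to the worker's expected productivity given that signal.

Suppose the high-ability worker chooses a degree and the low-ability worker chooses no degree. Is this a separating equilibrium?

Under separation the firm infers type exactly: degree → high-ability (pays 100), no degree → low-ability (pays 69).
High-ability: degree gives 100 − 19 = 81; no degree gives 69 − 0 = 69. No deviation. ✓
Low-ability: no degree gives 69 − 0 = 69; degree gives 100 − 60 = 40. No deviation. ✓
Both incentive constraints hold.

Yes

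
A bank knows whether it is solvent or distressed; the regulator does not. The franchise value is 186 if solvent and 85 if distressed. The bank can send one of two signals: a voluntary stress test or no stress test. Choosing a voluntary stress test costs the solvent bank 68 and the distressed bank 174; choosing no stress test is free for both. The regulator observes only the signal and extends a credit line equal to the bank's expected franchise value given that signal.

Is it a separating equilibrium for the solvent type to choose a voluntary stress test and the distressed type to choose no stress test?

Yes

Under separation the regulator infers type exactly: stress test → solvent (pays 186), no stress test → distressed (pays 85).
Solvent: stress test gives 186 − 68 = 118; no stress test gives 85 − 0 = 85. No deviation. ✓
Distressed: no stress test gives 85 − 0 = 85; stress test gives 186 − 174 = 12. No deviation. ✓
Neither type gains from mimicking the other.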